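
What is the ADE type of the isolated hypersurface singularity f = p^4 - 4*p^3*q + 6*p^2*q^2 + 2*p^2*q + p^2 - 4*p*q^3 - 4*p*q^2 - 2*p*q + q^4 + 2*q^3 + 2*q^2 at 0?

A1

The Hessian of f at 0 has rank 2. Corank 0: nondegenerate Morse point, so A_1.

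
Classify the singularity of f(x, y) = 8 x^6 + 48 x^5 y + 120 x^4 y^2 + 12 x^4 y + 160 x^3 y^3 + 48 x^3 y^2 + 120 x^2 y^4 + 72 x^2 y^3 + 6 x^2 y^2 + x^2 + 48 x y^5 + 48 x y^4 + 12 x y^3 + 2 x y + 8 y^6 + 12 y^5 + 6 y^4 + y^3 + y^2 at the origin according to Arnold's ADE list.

The Hessian of f at 0 has rank 1. Corank 1: A-series; mu = 2 gives A_2.

A_2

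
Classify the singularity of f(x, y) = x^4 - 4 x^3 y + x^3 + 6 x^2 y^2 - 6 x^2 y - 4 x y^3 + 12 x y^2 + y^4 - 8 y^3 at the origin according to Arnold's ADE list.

E6

The Hessian of f at 0 is [[0, 0], [0, 0]] with rank 0, so corank 2. A Groebner basis of the Jacobian ideal J(f) in C{x,y} is {y^4, x*y^2 - 5*y^3/3, x^2 - 4*x*y + 4*y^2}; counting standard monomials gives mu = 6. Corank 2; j^3 = (x - 2*y)^3 is a perfect cube, so E-series; the 4-jet and mu = 6 give E_6.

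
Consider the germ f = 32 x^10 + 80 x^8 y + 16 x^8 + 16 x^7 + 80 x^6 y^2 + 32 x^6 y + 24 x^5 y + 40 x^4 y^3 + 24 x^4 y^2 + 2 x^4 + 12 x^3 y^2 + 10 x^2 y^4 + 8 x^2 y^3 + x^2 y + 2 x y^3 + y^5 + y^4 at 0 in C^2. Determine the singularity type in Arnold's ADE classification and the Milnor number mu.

Type D_5, Milnor number mu = 5.

The Hessian of f at 0 has rank 0. Corank 2; j^3 = x^2*y has shape L^2 M (L != M), so D-series; mu = 5 gives D_5.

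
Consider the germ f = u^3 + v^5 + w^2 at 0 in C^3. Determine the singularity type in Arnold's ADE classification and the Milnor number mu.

Type E_8, Milnor number mu = 8.

The Hessian of f at 0 is [[0, 0, 0], [0, 0, 0], [0, 0, 2]] with rank 1, so corank 2. A Groebner basis of the Jacobian ideal J(f) in C{u,v,w} is {v^4, u^2, w}; counting standard monomials gives mu = 8. Corank 2; j^3 = u^3 is a perfect cube, so E-series; the 5-jet and mu = 8 give E_8.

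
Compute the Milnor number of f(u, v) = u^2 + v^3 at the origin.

2

The Hessian of f at 0 has rank 1. Corank 1: A-series; mu = 2 gives A_2.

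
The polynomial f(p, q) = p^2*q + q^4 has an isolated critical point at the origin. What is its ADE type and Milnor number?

The Hessian of f at 0 has rank 0. Corank 2; j^3 = p^2*q has shape L^2 M (L != M), so D-series; mu = 5 gives D_5.

Type D_{5}, Milnor number mu = 5.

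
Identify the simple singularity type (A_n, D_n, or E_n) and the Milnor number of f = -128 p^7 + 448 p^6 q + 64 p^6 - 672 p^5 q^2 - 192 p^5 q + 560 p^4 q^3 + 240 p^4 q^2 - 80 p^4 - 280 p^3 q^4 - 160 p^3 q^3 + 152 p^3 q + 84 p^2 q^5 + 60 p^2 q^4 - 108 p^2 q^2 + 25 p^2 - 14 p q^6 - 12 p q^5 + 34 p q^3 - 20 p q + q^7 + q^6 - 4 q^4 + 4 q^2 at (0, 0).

Type A_6, Milnor number mu = 6.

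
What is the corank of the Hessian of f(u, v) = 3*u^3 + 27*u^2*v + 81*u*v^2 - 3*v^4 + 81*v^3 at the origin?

2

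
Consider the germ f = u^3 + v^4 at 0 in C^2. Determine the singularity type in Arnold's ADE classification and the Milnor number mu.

Type E6, Milnor number mu = 6.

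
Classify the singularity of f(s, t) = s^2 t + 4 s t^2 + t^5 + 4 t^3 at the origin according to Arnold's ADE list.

The Hessian of f at 0 has rank 0. Corank 2; j^3 = t*(s + 2*t)^2 has shape L^2 M (L != M), so D-series; mu = 6 gives D_6.

D6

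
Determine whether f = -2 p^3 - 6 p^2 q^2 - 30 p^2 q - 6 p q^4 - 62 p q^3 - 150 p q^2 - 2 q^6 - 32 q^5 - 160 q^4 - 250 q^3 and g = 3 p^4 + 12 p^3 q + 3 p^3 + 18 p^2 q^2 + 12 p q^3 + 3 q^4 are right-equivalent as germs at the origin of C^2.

No.

The Hessian of f at 0 has rank 0. Corank 2; j^3 = -2*(p + 5*q)^3 is a perfect cube, so E-series; the 4-jet and mu = 7 give E_7. The Hessian of g at 0 has rank 0. Corank 2; j^3 = 3*p^3 is a perfect cube, so E-series; the 4-jet and mu = 6 give E_6. f is E_7 but g is E_6, hence not right-equivalent.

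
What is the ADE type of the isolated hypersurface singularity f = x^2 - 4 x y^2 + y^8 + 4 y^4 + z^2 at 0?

A7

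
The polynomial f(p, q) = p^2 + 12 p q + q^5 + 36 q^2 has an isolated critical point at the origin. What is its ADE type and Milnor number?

Type A4, Milnor number mu = 4.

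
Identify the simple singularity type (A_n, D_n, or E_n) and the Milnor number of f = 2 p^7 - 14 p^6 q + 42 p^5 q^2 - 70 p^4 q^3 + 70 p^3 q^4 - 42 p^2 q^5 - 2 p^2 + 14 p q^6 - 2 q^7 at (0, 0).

The Hessian of f at 0 is [[-4, 0], [0, 0]] with rank 1, so corank 1. A Groebner basis of the Jacobian ideal J(f) in C{p,q} is {q^6, p}; counting standard monomials gives mu = 6. Corank 1: A-series; mu = 6 gives A_6.

Type A_{6}, Milnor number mu = 6.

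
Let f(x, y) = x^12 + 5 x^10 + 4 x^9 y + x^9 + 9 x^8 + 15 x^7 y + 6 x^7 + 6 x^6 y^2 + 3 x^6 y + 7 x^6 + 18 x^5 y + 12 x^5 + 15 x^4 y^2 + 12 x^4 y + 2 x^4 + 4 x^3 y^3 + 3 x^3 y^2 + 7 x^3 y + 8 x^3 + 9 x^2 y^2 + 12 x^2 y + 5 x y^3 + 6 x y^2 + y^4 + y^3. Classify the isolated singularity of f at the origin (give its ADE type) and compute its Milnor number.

Type E_{7}, Milnor number mu = 7.

The Hessian of f at 0 is [[0, 0], [0, 0]] with rank 0, so corank 2. A Groebner basis of the Jacobian ideal J(f) in C{x,y} is {768*x^2 + 768*x*y + y^4 + 8*y^3 + 192*y^2, x^3 + 36*x^2 + 36*x*y + y^3/2 + 9*y^2, x^2*y - 40*x^2 - 40*x*y - 2*y^3/3 - 10*y^2, 32*x^2 + x*y^2 + 32*x*y + 5*y^3/6 + 8*y^2}; counting standard monomials gives mu = 7. Corank 2; j^3 = (2*x + y)^3 is a perfect cube, so E-series; the 4-jet and mu = 7 give E_7.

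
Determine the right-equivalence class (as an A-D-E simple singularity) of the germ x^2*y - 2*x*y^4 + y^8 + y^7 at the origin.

D9

The Hessian of f at 0 is [[0, 0], [0, 0]] with rank 0, so corank 2. A Groebner basis of the Jacobian ideal J(f) in C{x,y} is {x^2*y^2, -8*x^2*y - x^2 + x*y^3, -x*y + y^4, x^3}; counting standard monomials gives mu = 9. Corank 2; j^3 = x^2*y has shape L^2 M (L != M), so D-series; mu = 9 gives D_9.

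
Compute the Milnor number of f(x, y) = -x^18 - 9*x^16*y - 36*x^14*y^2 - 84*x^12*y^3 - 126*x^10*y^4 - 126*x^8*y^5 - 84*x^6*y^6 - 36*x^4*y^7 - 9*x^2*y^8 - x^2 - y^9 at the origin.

8

The Hessian of f at 0 has rank 1. Corank 1: A-series; mu = 8 gives A_8.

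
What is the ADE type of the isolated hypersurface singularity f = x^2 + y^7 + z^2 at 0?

A6

The Hessian of f at 0 has rank 2. Corank 1: A-series; mu = 6 gives A_6.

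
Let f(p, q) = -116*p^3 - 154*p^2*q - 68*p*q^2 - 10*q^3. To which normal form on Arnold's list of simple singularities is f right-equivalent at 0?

The Hessian of f at 0 has rank 0. Corank 2; j^3 = -2*(2*p + q)*(29*p^2 + 24*p*q + 5*q^2) splits into three distinct lines over C (the quadratic factor has nonzero discriminant), so D_4.

D_{4}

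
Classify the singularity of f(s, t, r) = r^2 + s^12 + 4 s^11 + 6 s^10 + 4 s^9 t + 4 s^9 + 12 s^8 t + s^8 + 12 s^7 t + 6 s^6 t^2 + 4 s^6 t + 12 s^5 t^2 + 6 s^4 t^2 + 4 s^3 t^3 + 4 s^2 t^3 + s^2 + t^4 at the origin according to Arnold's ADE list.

The Hessian of f at 0 has rank 2. Corank 1: A-series; mu = 3 gives A_3.

A_3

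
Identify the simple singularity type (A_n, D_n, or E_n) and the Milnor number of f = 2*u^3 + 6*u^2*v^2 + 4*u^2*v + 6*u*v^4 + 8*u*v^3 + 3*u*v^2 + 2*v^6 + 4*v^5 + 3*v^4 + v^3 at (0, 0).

Type D_{4}, Milnor number mu = 4.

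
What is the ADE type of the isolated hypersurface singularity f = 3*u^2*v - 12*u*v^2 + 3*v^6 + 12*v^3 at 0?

D7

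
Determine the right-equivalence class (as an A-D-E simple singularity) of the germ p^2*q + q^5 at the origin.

D_{6}

The Hessian of f at 0 has rank 0. Corank 2; j^3 = p^2*q has shape L^2 M (L != M), so D-series; mu = 6 gives D_6.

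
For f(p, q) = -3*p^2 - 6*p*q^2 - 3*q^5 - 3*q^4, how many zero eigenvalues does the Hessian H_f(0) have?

1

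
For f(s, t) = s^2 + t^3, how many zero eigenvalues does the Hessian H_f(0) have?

Hessian at 0 has rank 1.

1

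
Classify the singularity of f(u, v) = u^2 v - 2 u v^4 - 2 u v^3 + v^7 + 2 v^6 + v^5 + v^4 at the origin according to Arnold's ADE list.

The Hessian of f at 0 is [[0, 0], [0, 0]] with rank 0, so corank 2. A Groebner basis of the Jacobian ideal J(f) in C{u,v} is {u*v^2, -u*v + v^3, u^2 + 4*u*v}; counting standard monomials gives mu = 5. Corank 2; j^3 = u^2*v has shape L^2 M (L != M), so D-series; mu = 5 gives D_5.

D_5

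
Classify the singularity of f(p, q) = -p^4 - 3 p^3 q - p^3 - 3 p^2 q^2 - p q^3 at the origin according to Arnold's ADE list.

The Hessian of f at 0 is [[0, 0], [0, 0]] with rank 0, so corank 2. A Groebner basis of the Jacobian ideal J(f) in C{p,q} is {3*p^2 + q^4 + q^3, p^3, p^2*q - p^2 - q^3/3, 2*p^2 + p*q^2 + 2*q^3/3}; counting standard monomials gives mu = 7. Corank 2; j^3 = -p^3 is a perfect cube, so E-series; the 4-jet and mu = 7 give E_7.

E7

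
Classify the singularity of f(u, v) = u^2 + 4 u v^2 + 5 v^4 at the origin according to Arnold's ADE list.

The Hessian of f at 0 is [[2, 0], [0, 0]] with rank 1, so corank 1. A Groebner basis of the Jacobian ideal J(f) in C{u,v} is {u^2, u*v, u/2 + v^2}; counting standard monomials gives mu = 3. Corank 1: A-series; mu = 3 gives A_3.

A3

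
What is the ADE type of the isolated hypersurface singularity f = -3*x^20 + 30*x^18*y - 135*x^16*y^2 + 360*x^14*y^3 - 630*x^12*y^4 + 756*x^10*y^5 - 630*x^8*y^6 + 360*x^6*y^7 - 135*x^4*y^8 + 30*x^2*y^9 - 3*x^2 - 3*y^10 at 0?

A_9

The Hessian of f at 0 has rank 1. Corank 1: A-series; mu = 9 gives A_9.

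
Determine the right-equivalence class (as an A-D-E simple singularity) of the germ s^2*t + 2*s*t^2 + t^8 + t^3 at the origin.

D9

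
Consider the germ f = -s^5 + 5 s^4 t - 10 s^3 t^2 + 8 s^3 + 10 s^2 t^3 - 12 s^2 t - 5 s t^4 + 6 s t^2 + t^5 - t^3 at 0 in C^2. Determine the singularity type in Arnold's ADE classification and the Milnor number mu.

The Hessian of f at 0 has rank 0. Corank 2; j^3 = (2*s - t)^3 is a perfect cube, so E-series; the 5-jet and mu = 8 give E_8.

Type E_{8}, Milnor number mu = 8.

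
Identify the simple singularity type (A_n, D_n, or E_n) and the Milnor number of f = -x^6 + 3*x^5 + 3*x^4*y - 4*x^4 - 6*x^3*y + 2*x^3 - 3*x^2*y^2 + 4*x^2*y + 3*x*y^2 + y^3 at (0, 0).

The Hessian of f at 0 has rank 0. Corank 2; j^3 = (x + y)*(2*x^2 + 2*x*y + y^2) splits into three distinct lines over C (the quadratic factor has nonzero discriminant), so D_4.

Type D4, Milnor number mu = 4.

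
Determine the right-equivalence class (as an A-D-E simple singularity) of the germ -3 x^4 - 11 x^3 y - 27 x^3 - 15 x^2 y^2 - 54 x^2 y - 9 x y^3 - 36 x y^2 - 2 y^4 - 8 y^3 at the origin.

The Hessian of f at 0 has rank 0. Corank 2; j^3 = -(3*x + 2*y)^3 is a perfect cube, so E-series; the 4-jet and mu = 7 give E_7.

E_7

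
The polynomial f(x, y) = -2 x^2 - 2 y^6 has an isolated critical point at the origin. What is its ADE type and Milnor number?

Type A_{5}, Milnor number mu = 5.

The Hessian of f at 0 has rank 1. Corank 1: A-series; mu = 5 gives A_5.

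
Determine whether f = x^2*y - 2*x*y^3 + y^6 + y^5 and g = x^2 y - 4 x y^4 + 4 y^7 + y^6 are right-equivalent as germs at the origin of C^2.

Yes.

The Hessian of f at 0 has rank 0. Corank 2; j^3 = x^2*y has shape L^2 M (L != M), so D-series; mu = 7 gives D_7. The Hessian of g at 0 has rank 0. Corank 2; j^3 = x^2*y has shape L^2 M (L != M), so D-series; mu = 7 gives D_7. Both have type D_7, hence right-equivalent.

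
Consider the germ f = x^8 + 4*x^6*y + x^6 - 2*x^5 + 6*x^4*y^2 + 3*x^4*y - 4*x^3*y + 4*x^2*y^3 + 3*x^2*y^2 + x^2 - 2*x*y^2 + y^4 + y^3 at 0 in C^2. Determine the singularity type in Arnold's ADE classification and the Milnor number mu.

The Hessian of f at 0 has rank 1. Corank 1: A-series; mu = 2 gives A_2.

Type A_{2}, Milnor number mu = 2.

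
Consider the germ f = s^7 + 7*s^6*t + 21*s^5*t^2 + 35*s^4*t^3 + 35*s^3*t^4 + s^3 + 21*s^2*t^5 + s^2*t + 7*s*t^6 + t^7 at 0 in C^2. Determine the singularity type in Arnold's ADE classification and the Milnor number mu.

The Hessian of f at 0 has rank 0. Corank 2; j^3 = s^2*(s + t) has shape L^2 M (L != M), so D-series; mu = 8 gives D_8.

Type D_8, Milnor number mu = 8.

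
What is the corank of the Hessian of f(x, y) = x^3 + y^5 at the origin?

Hessian at 0 has rank 0.

2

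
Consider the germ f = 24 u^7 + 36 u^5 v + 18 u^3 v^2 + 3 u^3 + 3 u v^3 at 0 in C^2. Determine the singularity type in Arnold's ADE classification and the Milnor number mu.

Type E_7, Milnor number mu = 7.

The Hessian of f at 0 has rank 0. Corank 2; j^3 = 3*u^3 is a perfect cube, so E-series; the 4-jet and mu = 7 give E_7.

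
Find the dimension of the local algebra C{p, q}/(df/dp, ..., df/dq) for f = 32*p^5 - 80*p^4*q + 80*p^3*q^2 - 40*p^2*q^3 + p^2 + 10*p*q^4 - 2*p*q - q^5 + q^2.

4

The Hessian of f at 0 is [[2, -2], [-2, 2]] with rank 1, so corank 1. A Groebner basis of the Jacobian ideal J(f) in C{p,q} is {q^4, p - q}; counting standard monomials gives mu = 4. Corank 1: A-series; mu = 4 gives A_4.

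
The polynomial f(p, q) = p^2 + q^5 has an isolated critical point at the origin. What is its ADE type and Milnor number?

Type A4, Milnor number mu = 4.

The Hessian of f at 0 is [[2, 0], [0, 0]] with rank 1, so corank 1. A Groebner basis of the Jacobian ideal J(f) in C{p,q} is {q^4, p}; counting standard monomials gives mu = 4. Corank 1: A-series; mu = 4 gives A_4.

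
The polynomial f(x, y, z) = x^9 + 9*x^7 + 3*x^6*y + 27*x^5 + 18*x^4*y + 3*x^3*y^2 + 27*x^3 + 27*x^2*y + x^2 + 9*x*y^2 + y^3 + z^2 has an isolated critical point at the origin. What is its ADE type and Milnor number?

Type A2, Milnor number mu = 2.

The Hessian of f at 0 has rank 2. Corank 1: A-series; mu = 2 gives A_2.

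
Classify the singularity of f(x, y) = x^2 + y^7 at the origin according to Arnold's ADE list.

A_6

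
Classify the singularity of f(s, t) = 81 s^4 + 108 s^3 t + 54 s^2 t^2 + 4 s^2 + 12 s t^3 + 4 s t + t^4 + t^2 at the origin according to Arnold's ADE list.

A_{3}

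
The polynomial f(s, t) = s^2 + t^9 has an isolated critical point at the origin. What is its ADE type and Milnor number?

The Hessian of f at 0 has rank 1. Corank 1: A-series; mu = 8 gives A_8.

Type A_{8}, Milnor number mu = 8.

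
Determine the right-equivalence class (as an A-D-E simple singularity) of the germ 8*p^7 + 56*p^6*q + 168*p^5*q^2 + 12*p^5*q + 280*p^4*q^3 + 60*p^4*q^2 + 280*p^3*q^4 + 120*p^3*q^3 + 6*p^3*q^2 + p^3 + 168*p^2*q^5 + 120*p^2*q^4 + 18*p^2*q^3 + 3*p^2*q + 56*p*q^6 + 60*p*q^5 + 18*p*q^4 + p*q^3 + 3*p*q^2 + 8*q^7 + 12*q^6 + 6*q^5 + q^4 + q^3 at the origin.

The Hessian of f at 0 is [[0, 0], [0, 0]] with rank 0, so corank 2. A Groebner basis of the Jacobian ideal J(f) in C{p,q} is {p^3 + 3*p^2*q + 6*p^2 + 12*p*q + 6*q^2, -3*p^2 + p*q^2 - 6*p*q - 3*q^2, 3*p^2 + 6*p*q + q^3 + 3*q^2}; counting standard monomials gives mu = 7. Corank 2; j^3 = (p + q)^3 is a perfect cube, so E-series; the 4-jet and mu = 7 give E_7.

E_7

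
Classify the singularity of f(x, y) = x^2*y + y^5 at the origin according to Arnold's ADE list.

The Hessian of f at 0 has rank 0. Corank 2; j^3 = x^2*y has shape L^2 M (L != M), so D-series; mu = 6 gives D_6.

D_{6}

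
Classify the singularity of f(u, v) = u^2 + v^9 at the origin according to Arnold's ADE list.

A_8

The Hessian of f at 0 has rank 1. Corank 1: A-series; mu = 8 gives A_8.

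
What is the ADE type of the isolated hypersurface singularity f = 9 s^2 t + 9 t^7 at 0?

D8

The Hessian of f at 0 has rank 0. Corank 2; j^3 = 9*s^2*t has shape L^2 M (L != M), so D-series; mu = 8 gives D_8.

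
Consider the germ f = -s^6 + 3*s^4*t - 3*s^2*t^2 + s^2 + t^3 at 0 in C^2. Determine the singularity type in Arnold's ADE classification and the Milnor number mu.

Type A_{2}, Milnor number mu = 2.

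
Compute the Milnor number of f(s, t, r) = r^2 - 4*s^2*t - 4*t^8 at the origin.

9

The Hessian of f at 0 is [[0, 0, 0], [0, 0, 0], [0, 0, 2]] with rank 1, so corank 2. A Groebner basis of the Jacobian ideal J(f) in C{s,t,r} is {s^2/8 + t^7, s^3, s*t, r}; counting standard monomials gives mu = 9. Corank 2; j^3 = -4*s^2*t has shape L^2 M (L != M), so D-series; mu = 9 gives D_9.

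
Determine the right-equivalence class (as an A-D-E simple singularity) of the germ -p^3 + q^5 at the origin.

The Hessian of f at 0 is [[0, 0], [0, 0]] with rank 0, so corank 2. A Groebner basis of the Jacobian ideal J(f) in C{p,q} is {q^4, p^2}; counting standard monomials gives mu = 8. Corank 2; j^3 = -p^3 is a perfect cube, so E-series; the 5-jet and mu = 8 give E_8.

E_{8}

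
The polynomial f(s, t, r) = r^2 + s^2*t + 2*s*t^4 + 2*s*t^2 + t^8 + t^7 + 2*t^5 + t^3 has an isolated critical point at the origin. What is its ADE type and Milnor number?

The Hessian of f at 0 has rank 1. Corank 2; j^3 = t*(s + t)^2 has shape L^2 M (L != M), so D-series; mu = 9 gives D_9.

Type D9, Milnor number mu = 9.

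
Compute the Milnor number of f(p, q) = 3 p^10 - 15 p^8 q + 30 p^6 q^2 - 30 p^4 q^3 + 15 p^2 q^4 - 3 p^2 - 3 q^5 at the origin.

4

The Hessian of f at 0 is [[-6, 0], [0, 0]] with rank 1, so corank 1. A Groebner basis of the Jacobian ideal J(f) in C{p,q} is {q^4, p}; counting standard monomials gives mu = 4. Corank 1: A-series; mu = 4 gives A_4.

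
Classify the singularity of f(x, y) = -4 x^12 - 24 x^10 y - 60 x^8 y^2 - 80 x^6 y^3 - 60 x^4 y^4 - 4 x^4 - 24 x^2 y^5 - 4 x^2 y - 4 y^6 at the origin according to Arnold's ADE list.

D_{7}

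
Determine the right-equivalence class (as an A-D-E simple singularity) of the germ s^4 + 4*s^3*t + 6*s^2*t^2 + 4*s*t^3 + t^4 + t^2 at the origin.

The Hessian of f at 0 has rank 1. Corank 1: A-series; mu = 3 gives A_3.

A_{3}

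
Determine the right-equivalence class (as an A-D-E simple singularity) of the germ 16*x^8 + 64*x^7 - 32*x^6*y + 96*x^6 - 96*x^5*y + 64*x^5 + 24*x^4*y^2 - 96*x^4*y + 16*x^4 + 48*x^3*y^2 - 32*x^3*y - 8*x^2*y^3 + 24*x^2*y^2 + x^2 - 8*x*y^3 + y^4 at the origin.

A_3

The Hessian of f at 0 has rank 1. Corank 1: A-series; mu = 3 gives A_3.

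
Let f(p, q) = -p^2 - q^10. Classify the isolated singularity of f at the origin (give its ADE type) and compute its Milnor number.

Type A_9, Milnor number mu = 9.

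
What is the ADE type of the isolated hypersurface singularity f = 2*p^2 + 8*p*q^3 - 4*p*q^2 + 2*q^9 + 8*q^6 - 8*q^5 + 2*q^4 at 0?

The Hessian of f at 0 is [[4, 0], [0, 0]] with rank 1, so corank 1. A Groebner basis of the Jacobian ideal J(f) in C{p,q} is {p^2*q^2 + p^2*q + 3*p^2/4 - p*q^2 - p*q/8 - p/16 + q^2/16, p^3 + 3*p^2*q/2 + 5*p^2/4 - 7*p*q^2/4 - p*q/4 - p/8 + q^2/8, p/2 + q^3 - q^2/2}; counting standard monomials gives mu = 8. Corank 1: A-series; mu = 8 gives A_8.

A_{8}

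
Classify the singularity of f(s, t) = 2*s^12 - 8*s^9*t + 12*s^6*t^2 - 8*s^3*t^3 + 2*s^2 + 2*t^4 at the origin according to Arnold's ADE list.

The Hessian of f at 0 is [[4, 0], [0, 0]] with rank 1, so corank 1. A Groebner basis of the Jacobian ideal J(f) in C{s,t} is {t^3, s}; counting standard monomials gives mu = 3. Corank 1: A-series; mu = 3 gives A_3.

A3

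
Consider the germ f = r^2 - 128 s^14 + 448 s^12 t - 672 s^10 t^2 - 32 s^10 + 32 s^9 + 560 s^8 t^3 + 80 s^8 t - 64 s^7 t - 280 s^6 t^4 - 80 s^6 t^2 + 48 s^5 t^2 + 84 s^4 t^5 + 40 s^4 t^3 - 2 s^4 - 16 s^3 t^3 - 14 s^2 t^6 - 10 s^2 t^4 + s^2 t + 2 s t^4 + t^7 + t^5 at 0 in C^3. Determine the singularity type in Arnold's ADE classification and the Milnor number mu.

Type D_{6}, Milnor number mu = 6.

The Hessian of f at 0 has rank 1. Corank 2; j^3 = s^2*t has shape L^2 M (L != M), so D-series; mu = 6 gives D_6.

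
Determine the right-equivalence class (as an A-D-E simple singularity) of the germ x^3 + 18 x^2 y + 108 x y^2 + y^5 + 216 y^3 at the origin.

The Hessian of f at 0 has rank 0. Corank 2; j^3 = (x + 6*y)^3 is a perfect cube, so E-series; the 5-jet and mu = 8 give E_8.

E_{8}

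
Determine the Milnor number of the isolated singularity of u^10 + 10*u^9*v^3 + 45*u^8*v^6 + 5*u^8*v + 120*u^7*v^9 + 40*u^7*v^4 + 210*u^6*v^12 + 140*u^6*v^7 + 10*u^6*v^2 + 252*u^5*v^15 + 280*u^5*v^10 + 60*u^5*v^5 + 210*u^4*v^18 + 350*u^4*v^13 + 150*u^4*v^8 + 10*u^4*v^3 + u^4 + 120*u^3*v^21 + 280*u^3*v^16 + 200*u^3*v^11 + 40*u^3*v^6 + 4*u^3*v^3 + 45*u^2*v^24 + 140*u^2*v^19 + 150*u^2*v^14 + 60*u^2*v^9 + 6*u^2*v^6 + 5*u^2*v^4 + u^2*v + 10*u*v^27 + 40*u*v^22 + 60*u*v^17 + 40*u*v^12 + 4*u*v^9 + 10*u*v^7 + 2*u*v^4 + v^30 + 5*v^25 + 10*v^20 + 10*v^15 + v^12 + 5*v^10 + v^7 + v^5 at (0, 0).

The Hessian of f at 0 is [[0, 0], [0, 0]] with rank 0, so corank 2. A Groebner basis of the Jacobian ideal J(f) in C{u,v} is {u*v + v^4, u*v^2, u^2 - 5*u*v}; counting standard monomials gives mu = 6. Corank 2; j^3 = u^2*v has shape L^2 M (L != M), so D-series; mu = 6 gives D_6.

6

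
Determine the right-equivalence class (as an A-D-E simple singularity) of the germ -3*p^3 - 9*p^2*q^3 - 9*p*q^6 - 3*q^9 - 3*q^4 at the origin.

The Hessian of f at 0 has rank 0. Corank 2; j^3 = -3*p^3 is a perfect cube, so E-series; the 4-jet and mu = 6 give E_6.

E_6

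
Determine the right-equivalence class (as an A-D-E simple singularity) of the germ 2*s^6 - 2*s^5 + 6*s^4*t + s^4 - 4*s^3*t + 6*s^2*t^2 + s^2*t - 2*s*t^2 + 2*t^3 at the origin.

D_{4}

The Hessian of f at 0 is [[0, 0], [0, 0]] with rank 0, so corank 2. A Groebner basis of the Jacobian ideal J(f) in C{s,t} is {t^3, s^2 + 2*t^2, s*t - t^2}; counting standard monomials gives mu = 4. Corank 2; j^3 = t*(s^2 - 2*s*t + 2*t^2) splits into three distinct lines over C (the quadratic factor has nonzero discriminant), so D_4.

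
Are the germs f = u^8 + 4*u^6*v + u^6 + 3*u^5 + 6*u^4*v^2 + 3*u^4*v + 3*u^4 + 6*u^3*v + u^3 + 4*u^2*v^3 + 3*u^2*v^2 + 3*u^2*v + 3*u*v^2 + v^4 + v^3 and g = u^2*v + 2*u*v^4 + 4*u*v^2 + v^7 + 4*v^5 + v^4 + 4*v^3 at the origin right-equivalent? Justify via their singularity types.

No.

The Hessian of f at 0 has rank 0. Corank 2; j^3 = (u + v)^3 is a perfect cube, so E-series; the 4-jet and mu = 6 give E_6. The Hessian of g at 0 has rank 0. Corank 2; j^3 = v*(u + 2*v)^2 has shape L^2 M (L != M), so D-series; mu = 5 gives D_5. f is E_6 but g is D_5, hence not right-equivalent.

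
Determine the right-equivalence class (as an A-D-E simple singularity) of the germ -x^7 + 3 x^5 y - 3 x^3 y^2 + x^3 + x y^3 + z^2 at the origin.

E_7

The Hessian of f at 0 has rank 1. Corank 2; j^3 = x^3 is a perfect cube, so E-series; the 4-jet and mu = 7 give E_7.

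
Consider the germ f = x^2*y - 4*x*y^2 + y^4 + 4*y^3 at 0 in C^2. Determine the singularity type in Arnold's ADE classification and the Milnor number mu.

Type D_{5}, Milnor number mu = 5.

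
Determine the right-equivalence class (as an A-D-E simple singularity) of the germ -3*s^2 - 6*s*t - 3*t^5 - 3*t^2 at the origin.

A_4

The Hessian of f at 0 is [[-6, -6], [-6, -6]] with rank 1, so corank 1. A Groebner basis of the Jacobian ideal J(f) in C{s,t} is {t^4, s + t}; counting standard monomials gives mu = 4. Corank 1: A-series; mu = 4 gives A_4.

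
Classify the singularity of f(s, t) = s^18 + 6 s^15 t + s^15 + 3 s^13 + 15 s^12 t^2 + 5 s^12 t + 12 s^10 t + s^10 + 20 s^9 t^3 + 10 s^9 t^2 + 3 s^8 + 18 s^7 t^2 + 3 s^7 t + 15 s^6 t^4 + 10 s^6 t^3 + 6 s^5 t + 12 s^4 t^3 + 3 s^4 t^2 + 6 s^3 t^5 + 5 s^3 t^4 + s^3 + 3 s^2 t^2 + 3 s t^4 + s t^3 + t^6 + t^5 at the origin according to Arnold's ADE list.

E_{7}

The Hessian of f at 0 has rank 0. Corank 2; j^3 = s^3 is a perfect cube, so E-series; the 4-jet and mu = 7 give E_7.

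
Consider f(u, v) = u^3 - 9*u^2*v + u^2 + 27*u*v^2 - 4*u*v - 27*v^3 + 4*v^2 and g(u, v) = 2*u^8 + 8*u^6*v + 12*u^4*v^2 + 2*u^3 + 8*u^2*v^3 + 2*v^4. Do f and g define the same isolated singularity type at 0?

The Hessian of f at 0 has rank 1. Corank 1: A-series; mu = 2 gives A_2. The Hessian of g at 0 has rank 0. Corank 2; j^3 = 2*u^3 is a perfect cube, so E-series; the 4-jet and mu = 6 give E_6. f is A_2 but g is E_6, hence not right-equivalent.

No.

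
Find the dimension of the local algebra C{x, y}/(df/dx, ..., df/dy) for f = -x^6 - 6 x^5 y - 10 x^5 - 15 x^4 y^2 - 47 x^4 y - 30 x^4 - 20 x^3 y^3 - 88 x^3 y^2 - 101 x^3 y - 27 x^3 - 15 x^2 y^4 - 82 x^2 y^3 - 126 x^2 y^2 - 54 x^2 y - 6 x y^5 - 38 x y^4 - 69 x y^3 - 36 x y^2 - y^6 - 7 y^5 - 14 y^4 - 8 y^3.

The Hessian of f at 0 is [[0, 0], [0, 0]] with rank 0, so corank 2. A Groebner basis of the Jacobian ideal J(f) in C{x,y} is {-19683*x^2/35 - 26244*x*y/35 + y^4 - 27*y^3/35 - 8748*y^2/35, x^3 + 702*x^2/35 + 936*x*y/35 + 34*y^3/105 + 312*y^2/35, x^2*y - 729*x^2/35 - 972*x*y/35 - 149*y^3/315 - 324*y^2/35, 81*x^2/5 + x*y^2 + 108*x*y/5 + 31*y^3/45 + 36*y^2/5}; counting standard monomials gives mu = 7. Corank 2; j^3 = -(3*x + 2*y)^3 is a perfect cube, so E-series; the 4-jet and mu = 7 give E_7.

7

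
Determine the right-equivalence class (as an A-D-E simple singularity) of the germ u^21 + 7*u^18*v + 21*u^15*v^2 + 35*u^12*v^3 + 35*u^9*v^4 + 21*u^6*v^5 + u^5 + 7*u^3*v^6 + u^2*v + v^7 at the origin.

The Hessian of f at 0 has rank 0. Corank 2; j^3 = u^2*v has shape L^2 M (L != M), so D-series; mu = 8 gives D_8.

D_8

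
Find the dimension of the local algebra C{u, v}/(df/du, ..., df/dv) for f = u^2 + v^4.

The Hessian of f at 0 is [[2, 0], [0, 0]] with rank 1, so corank 1. A Groebner basis of the Jacobian ideal J(f) in C{u,v} is {v^3, u}; counting standard monomials gives mu = 3. Corank 1: A-series; mu = 3 gives A_3.

3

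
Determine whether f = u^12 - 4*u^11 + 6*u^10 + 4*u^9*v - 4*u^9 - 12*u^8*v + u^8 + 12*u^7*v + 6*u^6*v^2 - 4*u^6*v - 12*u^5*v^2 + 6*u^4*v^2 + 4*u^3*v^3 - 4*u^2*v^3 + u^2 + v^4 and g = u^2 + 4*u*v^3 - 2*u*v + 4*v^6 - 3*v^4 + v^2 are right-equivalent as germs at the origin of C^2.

Yes.

The Hessian of f at 0 has rank 1. Corank 1: A-series; mu = 3 gives A_3. The Hessian of g at 0 has rank 1. Corank 1: A-series; mu = 3 gives A_3. Both have type A_3, hence right-equivalent.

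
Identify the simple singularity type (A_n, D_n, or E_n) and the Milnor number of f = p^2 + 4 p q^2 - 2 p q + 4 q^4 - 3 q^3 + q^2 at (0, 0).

Type A2, Milnor number mu = 2.

The Hessian of f at 0 has rank 1. Corank 1: A-series; mu = 2 gives A_2.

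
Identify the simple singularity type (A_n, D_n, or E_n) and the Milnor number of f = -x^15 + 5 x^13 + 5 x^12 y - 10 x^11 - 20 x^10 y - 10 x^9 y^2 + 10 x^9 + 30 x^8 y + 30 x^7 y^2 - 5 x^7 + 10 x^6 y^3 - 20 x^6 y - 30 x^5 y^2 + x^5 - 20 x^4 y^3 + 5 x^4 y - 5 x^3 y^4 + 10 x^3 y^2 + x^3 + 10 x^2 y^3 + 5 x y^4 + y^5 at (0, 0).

The Hessian of f at 0 has rank 0. Corank 2; j^3 = x^3 is a perfect cube, so E-series; the 5-jet and mu = 8 give E_8.

Type E_8, Milnor number mu = 8.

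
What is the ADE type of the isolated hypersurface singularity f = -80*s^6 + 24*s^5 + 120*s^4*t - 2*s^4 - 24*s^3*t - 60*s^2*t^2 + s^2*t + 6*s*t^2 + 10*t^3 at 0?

The Hessian of f at 0 is [[0, 0], [0, 0]] with rank 0, so corank 2. A Groebner basis of the Jacobian ideal J(f) in C{s,t} is {t^3, s^2 - 6*t^2, s*t + 3*t^2}; counting standard monomials gives mu = 4. Corank 2; j^3 = t*(s^2 + 6*s*t + 10*t^2) splits into three distinct lines over C (the quadratic factor has nonzero discriminant), so D_4.

D_4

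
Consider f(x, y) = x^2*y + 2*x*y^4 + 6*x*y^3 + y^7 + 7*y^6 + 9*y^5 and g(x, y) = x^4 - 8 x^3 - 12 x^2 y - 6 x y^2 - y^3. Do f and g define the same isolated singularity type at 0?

The Hessian of f at 0 has rank 0. Corank 2; j^3 = x^2*y has shape L^2 M (L != M), so D-series; mu = 7 gives D_7. The Hessian of g at 0 has rank 0. Corank 2; j^3 = -(2*x + y)^3 is a perfect cube, so E-series; the 4-jet and mu = 6 give E_6. f is D_7 but g is E_6, hence not right-equivalent.

No.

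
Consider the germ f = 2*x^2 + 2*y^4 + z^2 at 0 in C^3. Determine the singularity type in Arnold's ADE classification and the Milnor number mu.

Type A_3, Milnor number mu = 3.

The Hessian of f at 0 is [[4, 0, 0], [0, 0, 0], [0, 0, 2]] with rank 2, so corank 1. A Groebner basis of the Jacobian ideal J(f) in C{x,y,z} is {y^3, x, z}; counting standard monomials gives mu = 3. Corank 1: A-series; mu = 3 gives A_3.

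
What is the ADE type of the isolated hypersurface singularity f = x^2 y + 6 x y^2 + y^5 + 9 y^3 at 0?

D_6

The Hessian of f at 0 has rank 0. Corank 2; j^3 = y*(x + 3*y)^2 has shape L^2 M (L != M), so D-series; mu = 6 gives D_6.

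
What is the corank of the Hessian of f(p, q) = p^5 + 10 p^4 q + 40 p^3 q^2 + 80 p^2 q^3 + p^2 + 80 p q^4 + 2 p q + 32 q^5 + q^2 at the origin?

1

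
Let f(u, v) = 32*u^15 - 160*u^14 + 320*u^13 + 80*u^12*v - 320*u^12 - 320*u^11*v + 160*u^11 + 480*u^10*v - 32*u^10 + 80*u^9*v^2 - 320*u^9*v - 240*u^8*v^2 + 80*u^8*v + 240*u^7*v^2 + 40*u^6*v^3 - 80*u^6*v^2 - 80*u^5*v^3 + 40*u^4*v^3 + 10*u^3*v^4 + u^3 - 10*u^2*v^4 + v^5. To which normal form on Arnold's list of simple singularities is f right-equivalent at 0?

E_8

The Hessian of f at 0 has rank 0. Corank 2; j^3 = u^3 is a perfect cube, so E-series; the 5-jet and mu = 8 give E_8.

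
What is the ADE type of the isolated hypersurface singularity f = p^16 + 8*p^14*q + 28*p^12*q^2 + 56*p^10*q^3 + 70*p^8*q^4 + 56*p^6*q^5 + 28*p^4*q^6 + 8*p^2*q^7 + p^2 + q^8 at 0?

A_7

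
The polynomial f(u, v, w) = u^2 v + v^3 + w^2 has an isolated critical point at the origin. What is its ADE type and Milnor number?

The Hessian of f at 0 has rank 1. Corank 2; j^3 = v*(u^2 + v^2) splits into three distinct lines over C (the quadratic factor has nonzero discriminant), so D_4.

Type D4, Milnor number mu = 4.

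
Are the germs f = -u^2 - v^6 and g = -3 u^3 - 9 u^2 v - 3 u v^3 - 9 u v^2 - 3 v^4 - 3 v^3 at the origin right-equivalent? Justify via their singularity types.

No.

The Hessian of f at 0 is [[-2, 0], [0, 0]] with rank 1, so corank 1. A Groebner basis of the Jacobian ideal J(f) in C{u,v} is {v^5, u}; counting standard monomials gives mu = 5. Corank 1: A-series; mu = 5 gives A_5. The Hessian of g at 0 is [[0, 0], [0, 0]] with rank 0, so corank 2. A Groebner basis of the Jacobian ideal J(g) in C{u,v} is {u^3 + 3*u^2*v + 6*u^2 + 12*u*v + 6*v^2, -3*u^2 + u*v^2 - 6*u*v - 3*v^2, 3*u^2 + 6*u*v + v^3 + 3*v^2}; counting standard monomials gives mu = 7. Corank 2; j^3 = -3*(u + v)^3 is a perfect cube, so E-series; the 4-jet and mu = 7 give E_7. f is A_5 but g is E_7, hence not right-equivalent.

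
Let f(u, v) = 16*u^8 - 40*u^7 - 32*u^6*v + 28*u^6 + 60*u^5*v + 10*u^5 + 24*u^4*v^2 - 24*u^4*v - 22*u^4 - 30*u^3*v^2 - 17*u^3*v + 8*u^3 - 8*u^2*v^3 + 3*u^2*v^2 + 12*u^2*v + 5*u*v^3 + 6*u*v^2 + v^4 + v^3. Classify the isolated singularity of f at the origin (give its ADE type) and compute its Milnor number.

The Hessian of f at 0 has rank 0. Corank 2; j^3 = (2*u + v)^3 is a perfect cube, so E-series; the 4-jet and mu = 7 give E_7.

Type E7, Milnor number mu = 7.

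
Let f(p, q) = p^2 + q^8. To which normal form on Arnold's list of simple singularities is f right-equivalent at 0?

A7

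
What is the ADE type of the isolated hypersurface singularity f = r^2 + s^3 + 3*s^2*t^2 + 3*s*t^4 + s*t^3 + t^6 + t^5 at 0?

The Hessian of f at 0 is [[0, 0, 0], [0, 0, 0], [0, 0, 2]] with rank 1, so corank 2. A Groebner basis of the Jacobian ideal J(f) in C{s,t,r} is {-s^2 + t^4 - t^3/3, s^3, s^2*t + s^2/3 + t^3/9, s^2 + s*t^2 + t^3/3, r}; counting standard monomials gives mu = 7. Corank 2; j^3 = s^3 is a perfect cube, so E-series; the 4-jet and mu = 7 give E_7.

E_{7}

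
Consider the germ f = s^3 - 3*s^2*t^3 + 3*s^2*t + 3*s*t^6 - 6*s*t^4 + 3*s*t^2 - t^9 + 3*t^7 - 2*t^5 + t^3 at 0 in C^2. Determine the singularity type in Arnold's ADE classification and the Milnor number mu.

Type E_{8}, Milnor number mu = 8.

The Hessian of f at 0 has rank 0. Corank 2; j^3 = (s + t)^3 is a perfect cube, so E-series; the 5-jet and mu = 8 give E_8.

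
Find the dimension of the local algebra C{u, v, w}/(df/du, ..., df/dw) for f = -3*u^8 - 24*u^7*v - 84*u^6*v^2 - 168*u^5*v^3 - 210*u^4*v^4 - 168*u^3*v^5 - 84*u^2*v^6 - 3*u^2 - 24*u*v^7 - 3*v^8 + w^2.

7

The Hessian of f at 0 has rank 2. Corank 1: A-series; mu = 7 gives A_7.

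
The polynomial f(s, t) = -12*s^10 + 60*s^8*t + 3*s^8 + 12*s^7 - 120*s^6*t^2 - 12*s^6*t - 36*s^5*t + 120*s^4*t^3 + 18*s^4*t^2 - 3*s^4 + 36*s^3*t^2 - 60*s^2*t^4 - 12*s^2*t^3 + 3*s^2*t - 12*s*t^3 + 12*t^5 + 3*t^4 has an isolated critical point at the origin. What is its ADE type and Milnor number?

Type D_5, Milnor number mu = 5.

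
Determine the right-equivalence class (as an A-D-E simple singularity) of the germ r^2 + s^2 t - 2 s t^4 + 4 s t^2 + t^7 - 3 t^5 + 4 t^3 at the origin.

D_6

The Hessian of f at 0 has rank 1. Corank 2; j^3 = t*(s + 2*t)^2 has shape L^2 M (L != M), so D-series; mu = 6 gives D_6.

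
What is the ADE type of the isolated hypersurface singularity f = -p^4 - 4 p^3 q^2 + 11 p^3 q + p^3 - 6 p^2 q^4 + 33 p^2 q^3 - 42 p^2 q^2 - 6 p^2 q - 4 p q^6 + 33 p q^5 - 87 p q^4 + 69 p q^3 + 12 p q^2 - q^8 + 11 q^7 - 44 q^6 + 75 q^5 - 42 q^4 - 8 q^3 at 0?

E_{7}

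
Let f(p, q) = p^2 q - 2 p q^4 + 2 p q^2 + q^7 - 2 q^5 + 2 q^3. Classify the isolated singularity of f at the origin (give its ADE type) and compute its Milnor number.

Type D4, Milnor number mu = 4.

The Hessian of f at 0 has rank 0. Corank 2; j^3 = q*(p^2 + 2*p*q + 2*q^2) splits into three distinct lines over C (the quadratic factor has nonzero discriminant), so D_4.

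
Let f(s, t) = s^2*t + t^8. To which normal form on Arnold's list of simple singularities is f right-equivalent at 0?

D_9

The Hessian of f at 0 is [[0, 0], [0, 0]] with rank 0, so corank 2. A Groebner basis of the Jacobian ideal J(f) in C{s,t} is {s^2/8 + t^7, s^3, s*t}; counting standard monomials gives mu = 9. Corank 2; j^3 = s^2*t has shape L^2 M (L != M), so D-series; mu = 9 gives D_9.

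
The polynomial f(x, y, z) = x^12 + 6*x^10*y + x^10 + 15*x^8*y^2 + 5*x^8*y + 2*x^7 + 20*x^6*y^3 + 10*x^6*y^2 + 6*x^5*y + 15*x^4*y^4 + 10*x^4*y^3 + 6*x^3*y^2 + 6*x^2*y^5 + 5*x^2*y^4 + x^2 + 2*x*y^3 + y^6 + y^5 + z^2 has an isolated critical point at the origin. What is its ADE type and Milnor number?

The Hessian of f at 0 has rank 2. Corank 1: A-series; mu = 4 gives A_4.

Type A_{4}, Milnor number mu = 4.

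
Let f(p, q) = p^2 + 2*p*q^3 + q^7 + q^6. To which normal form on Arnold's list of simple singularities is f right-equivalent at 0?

The Hessian of f at 0 has rank 1. Corank 1: A-series; mu = 6 gives A_6.

A_{6}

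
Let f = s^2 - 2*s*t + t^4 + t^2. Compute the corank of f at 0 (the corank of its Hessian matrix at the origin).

1

Hessian at 0 has rank 1.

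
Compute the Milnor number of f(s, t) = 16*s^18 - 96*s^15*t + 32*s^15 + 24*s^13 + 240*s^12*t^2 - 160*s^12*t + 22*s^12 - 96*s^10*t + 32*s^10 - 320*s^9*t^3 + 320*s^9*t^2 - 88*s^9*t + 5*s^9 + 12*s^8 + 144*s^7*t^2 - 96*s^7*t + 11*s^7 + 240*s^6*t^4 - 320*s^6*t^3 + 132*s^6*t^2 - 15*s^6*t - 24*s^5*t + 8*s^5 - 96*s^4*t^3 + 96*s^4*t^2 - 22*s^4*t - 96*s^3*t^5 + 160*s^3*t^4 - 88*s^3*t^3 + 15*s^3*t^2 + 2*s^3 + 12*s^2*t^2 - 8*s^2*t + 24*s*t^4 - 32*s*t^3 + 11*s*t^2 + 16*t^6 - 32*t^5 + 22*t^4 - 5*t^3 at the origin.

4

The Hessian of f at 0 has rank 0. Corank 2; j^3 = (s - t)*(2*s^2 - 6*s*t + 5*t^2) splits into three distinct lines over C (the quadratic factor has nonzero discriminant), so D_4.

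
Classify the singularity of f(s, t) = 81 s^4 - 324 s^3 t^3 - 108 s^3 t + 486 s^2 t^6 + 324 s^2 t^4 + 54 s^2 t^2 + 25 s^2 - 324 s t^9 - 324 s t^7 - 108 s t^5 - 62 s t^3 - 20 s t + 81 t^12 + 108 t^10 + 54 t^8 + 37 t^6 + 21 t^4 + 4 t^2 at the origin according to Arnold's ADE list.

A_3

The Hessian of f at 0 has rank 1. Corank 1: A-series; mu = 3 gives A_3.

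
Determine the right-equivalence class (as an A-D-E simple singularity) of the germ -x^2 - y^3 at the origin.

The Hessian of f at 0 has rank 1. Corank 1: A-series; mu = 2 gives A_2.

A_2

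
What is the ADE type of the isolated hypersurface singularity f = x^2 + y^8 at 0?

The Hessian of f at 0 is [[2, 0], [0, 0]] with rank 1, so corank 1. A Groebner basis of the Jacobian ideal J(f) in C{x,y} is {y^7, x}; counting standard monomials gives mu = 7. Corank 1: A-series; mu = 7 gives A_7.

A_7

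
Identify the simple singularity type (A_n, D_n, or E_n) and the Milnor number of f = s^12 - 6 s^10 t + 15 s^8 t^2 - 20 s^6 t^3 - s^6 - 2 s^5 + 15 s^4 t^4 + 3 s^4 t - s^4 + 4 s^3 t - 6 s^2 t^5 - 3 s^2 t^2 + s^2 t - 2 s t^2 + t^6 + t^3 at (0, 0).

The Hessian of f at 0 is [[0, 0], [0, 0]] with rank 0, so corank 2. A Groebner basis of the Jacobian ideal J(f) in C{s,t} is {s^2/3 - 4*s*t/3 + t^4 - 2*t^3/3 + t^2, s^3 + s^2/5 + s*t + 2*t^3/5 - 6*t^2/5, s^2*t + s*t - t^2, -s^2/15 + s*t^2 + 2*s*t/3 - 7*t^3/15 - 3*t^2/5}; counting standard monomials gives mu = 7. Corank 2; j^3 = t*(s - t)^2 has shape L^2 M (L != M), so D-series; mu = 7 gives D_7.

Type D7, Milnor number mu = 7.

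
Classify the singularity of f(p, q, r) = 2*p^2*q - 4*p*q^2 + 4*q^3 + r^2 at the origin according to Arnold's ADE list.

D_4

The Hessian of f at 0 has rank 1. Corank 2; j^3 = 2*q*(p^2 - 2*p*q + 2*q^2) splits into three distinct lines over C (the quadratic factor has nonzero discriminant), so D_4.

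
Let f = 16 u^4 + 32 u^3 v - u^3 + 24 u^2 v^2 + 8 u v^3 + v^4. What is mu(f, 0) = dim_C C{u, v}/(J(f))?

The Hessian of f at 0 has rank 0. Corank 2; j^3 = -u^3 is a perfect cube, so E-series; the 4-jet and mu = 6 give E_6.

6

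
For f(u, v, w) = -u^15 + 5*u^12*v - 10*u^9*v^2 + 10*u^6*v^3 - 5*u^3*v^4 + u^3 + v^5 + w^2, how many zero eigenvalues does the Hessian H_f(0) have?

The Hessian at 0 is [[0, 0, 0], [0, 0, 0], [0, 0, 2]] of rank 1; hence corank 2.

2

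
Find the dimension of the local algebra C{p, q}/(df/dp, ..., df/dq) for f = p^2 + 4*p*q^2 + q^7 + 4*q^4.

The Hessian of f at 0 has rank 1. Corank 1: A-series; mu = 6 gives A_6.

6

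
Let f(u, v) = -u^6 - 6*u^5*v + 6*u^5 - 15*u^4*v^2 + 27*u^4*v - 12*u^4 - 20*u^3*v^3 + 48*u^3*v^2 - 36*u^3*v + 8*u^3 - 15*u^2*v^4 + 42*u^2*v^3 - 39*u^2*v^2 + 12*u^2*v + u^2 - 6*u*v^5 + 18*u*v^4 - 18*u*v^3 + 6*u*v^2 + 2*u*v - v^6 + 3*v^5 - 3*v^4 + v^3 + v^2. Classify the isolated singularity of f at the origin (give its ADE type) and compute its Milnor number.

Type A2, Milnor number mu = 2.

The Hessian of f at 0 has rank 1. Corank 1: A-series; mu = 2 gives A_2.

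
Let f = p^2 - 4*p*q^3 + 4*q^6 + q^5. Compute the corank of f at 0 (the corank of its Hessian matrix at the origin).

1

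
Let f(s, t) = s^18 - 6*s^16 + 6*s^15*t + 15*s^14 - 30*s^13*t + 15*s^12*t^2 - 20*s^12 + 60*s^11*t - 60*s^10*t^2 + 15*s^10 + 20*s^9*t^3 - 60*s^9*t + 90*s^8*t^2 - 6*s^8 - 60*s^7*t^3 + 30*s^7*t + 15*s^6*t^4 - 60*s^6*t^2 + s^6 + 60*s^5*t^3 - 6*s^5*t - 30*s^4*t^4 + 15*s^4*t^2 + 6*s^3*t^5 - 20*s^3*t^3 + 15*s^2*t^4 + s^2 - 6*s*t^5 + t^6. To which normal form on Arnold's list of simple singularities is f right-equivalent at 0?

The Hessian of f at 0 has rank 1. Corank 1: A-series; mu = 5 gives A_5.

A5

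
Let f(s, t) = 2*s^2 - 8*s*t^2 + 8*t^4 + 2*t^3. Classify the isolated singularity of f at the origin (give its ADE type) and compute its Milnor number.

Type A_2, Milnor number mu = 2.

The Hessian of f at 0 has rank 1. Corank 1: A-series; mu = 2 gives A_2.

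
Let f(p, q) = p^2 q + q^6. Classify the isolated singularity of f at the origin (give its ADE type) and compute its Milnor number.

Type D7, Milnor number mu = 7.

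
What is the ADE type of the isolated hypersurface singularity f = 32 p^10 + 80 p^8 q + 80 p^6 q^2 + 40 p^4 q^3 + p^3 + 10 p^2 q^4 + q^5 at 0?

E_8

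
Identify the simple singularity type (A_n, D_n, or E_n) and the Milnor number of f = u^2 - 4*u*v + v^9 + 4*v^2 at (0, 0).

Type A_{8}, Milnor number mu = 8.

The Hessian of f at 0 has rank 1. Corank 1: A-series; mu = 8 gives A_8.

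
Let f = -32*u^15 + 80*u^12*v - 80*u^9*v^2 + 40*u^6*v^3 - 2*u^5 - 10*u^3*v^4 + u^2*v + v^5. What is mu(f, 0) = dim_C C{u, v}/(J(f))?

6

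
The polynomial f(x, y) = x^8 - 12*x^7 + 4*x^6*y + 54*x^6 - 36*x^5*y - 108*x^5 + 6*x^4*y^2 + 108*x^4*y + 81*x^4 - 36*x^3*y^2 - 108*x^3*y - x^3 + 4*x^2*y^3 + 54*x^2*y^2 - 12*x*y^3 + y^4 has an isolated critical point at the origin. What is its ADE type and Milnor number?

Type E_6, Milnor number mu = 6.

The Hessian of f at 0 has rank 0. Corank 2; j^3 = -x^3 is a perfect cube, so E-series; the 4-jet and mu = 6 give E_6.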